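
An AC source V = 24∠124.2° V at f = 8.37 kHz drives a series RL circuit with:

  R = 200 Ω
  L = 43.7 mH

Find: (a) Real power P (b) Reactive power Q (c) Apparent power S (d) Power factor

Step 1 — Angular frequency: ω = 2π·f = 2π·8370 = 5.259e+04 rad/s.
Step 2 — Component impedances:
  R: Z = R = 200 Ω
  L: Z = jωL = j·5.259e+04·0.0437 = 0 + j2298 Ω
Step 3 — Series combination: Z_total = R + L = 200 + j2298 Ω = 2307∠85.0° Ω.
Step 4 — Source phasor: V = 24∠124.2° V = -13.49 + j19.85 V.
Step 5 — Current: I = V / Z = 0.008065 + j0.006572 A = 0.0104∠39.2° A.
Step 6 — Complex power: S = V·I* = 0.02165 + j0.2487 VA.
Step 7 — Real power: P = Re(S) = 0.02165 W.
Step 8 — Reactive power: Q = Im(S) = 0.2487 VAR.
Step 9 — Apparent power: |S| = 0.2497 VA.
Step 10 — Power factor: PF = P/|S| = 0.0867 (lagging).

(a) P = 0.02165 W  (b) Q = 0.2487 VAR  (c) S = 0.2497 VA  (d) PF = 0.0867 (lagging)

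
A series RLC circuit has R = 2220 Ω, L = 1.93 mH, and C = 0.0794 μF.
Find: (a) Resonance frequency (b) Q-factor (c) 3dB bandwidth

Step 1 — Resonance: ω₀ = 1/√(LC) = 1/√(0.00193·7.94e-08) = 8.078e+04 rad/s.
Step 2 — f₀ = ω₀/(2π) = 1.286e+04 Hz.
Step 3 — Series Q: Q = ω₀L/R = 8.078e+04·0.00193/2220 = 0.07023.
Step 4 — Bandwidth: Δω = ω₀/Q = 1.15e+06 rad/s; BW = Δω/(2π) = 1.831e+05 Hz.

(a) f₀ = 1.286e+04 Hz  (b) Q = 0.07023  (c) BW = 1.831e+05 Hz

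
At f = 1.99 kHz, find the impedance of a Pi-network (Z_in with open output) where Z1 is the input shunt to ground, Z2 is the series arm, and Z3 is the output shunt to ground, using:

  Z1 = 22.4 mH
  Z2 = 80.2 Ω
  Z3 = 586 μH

Step 1 — Angular frequency: ω = 2π·f = 2π·1990 = 1.25e+04 rad/s.
Step 2 — Component impedances:
  Z1: Z = jωL = j·1.25e+04·0.0224 = 0 + j280.1 Ω
  Z2: Z = R = 80.2 Ω
  Z3: Z = jωL = j·1.25e+04·0.000586 = 0 + j7.327 Ω
Step 3 — With open output, the series arm Z2 and the output shunt Z3 appear in series to ground: Z2 + Z3 = 80.2 + j7.327 Ω.
Step 4 — Parallel with input shunt Z1: Z_in = Z1 || (Z2 + Z3) = 70.66 + j26.86 Ω = 75.59∠20.8° Ω.

Z = 70.66 + j26.86 Ω = 75.59∠20.8° Ω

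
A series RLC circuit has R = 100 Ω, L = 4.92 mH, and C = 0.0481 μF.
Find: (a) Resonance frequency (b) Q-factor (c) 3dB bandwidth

Step 1 — Resonance: ω₀ = 1/√(LC) = 1/√(0.00492·4.81e-08) = 6.5e+04 rad/s.
Step 2 — f₀ = ω₀/(2π) = 1.035e+04 Hz.
Step 3 — Series Q: Q = ω₀L/R = 6.5e+04·0.00492/100 = 3.198.
Step 4 — Bandwidth: Δω = ω₀/Q = 2.033e+04 rad/s; BW = Δω/(2π) = 3235 Hz.

(a) f₀ = 1.035e+04 Hz  (b) Q = 3.198  (c) BW = 3235 Hz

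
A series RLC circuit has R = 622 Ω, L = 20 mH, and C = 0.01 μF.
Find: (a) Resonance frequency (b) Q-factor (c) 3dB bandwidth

Step 1 — Resonance: ω₀ = 1/√(LC) = 1/√(0.02·1e-08) = 7.071e+04 rad/s.
Step 2 — f₀ = ω₀/(2π) = 1.125e+04 Hz.
Step 3 — Series Q: Q = ω₀L/R = 7.071e+04·0.02/622 = 2.274.
Step 4 — Bandwidth: Δω = ω₀/Q = 3.11e+04 rad/s; BW = Δω/(2π) = 4950 Hz.

(a) f₀ = 1.125e+04 Hz  (b) Q = 2.274  (c) BW = 4950 Hz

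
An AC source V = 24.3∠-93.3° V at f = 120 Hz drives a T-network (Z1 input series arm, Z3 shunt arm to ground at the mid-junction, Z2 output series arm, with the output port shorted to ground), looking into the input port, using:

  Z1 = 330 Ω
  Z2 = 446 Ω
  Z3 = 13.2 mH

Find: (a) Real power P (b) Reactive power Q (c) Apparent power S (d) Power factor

Step 1 — Angular frequency: ω = 2π·f = 2π·120 = 754 rad/s.
Step 2 — Component impedances:
  Z1: Z = R = 330 Ω
  Z2: Z = R = 446 Ω
  Z3: Z = jωL = j·754·0.0132 = 0 + j9.953 Ω
Step 3 — With the output port shorted to ground, the output series arm Z2 runs from the junction to ground; the shunt arm Z3 also runs from the junction to ground. They appear in parallel: Z3 || Z2 = 0.222 + j9.948 Ω.
Step 4 — Series with input arm Z1: Z_in = Z1 + (Z3 || Z2) = 330.2 + j9.948 Ω = 330.4∠1.7° Ω.
Step 5 — Source phasor: V = 24.3∠-93.3° V = -1.399 - j24.26 V.
Step 6 — Current: I = V / Z = -0.006443 - j0.07327 A = 0.07355∠-95.0° A.
Step 7 — Complex power: S = V·I* = 1.787 + j0.05382 VA.
Step 8 — Real power: P = Re(S) = 1.787 W.
Step 9 — Reactive power: Q = Im(S) = 0.05382 VAR.
Step 10 — Apparent power: |S| = 1.787 VA.
Step 11 — Power factor: PF = P/|S| = 0.9995 (lagging).

(a) P = 1.787 W  (b) Q = 0.05382 VAR  (c) S = 1.787 VA  (d) PF = 0.9995 (lagging)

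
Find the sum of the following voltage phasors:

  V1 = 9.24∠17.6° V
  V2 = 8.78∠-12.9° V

Step 1 — Convert each phasor to rectangular form:
  V1 = 9.24·(cos(17.6°) + j·sin(17.6°)) = 8.807 + j2.794 V
  V2 = 8.78·(cos(-12.9°) + j·sin(-12.9°)) = 8.558 - j1.96 V
Step 2 — Sum components: V_total = 17.37 + j0.8338 V.
Step 3 — Convert to polar: |V_total| = 17.39 V, ∠V_total = 2.7°.

V_total = 17.39∠2.7° V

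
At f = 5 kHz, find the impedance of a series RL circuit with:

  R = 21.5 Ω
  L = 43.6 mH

Step 1 — Angular frequency: ω = 2π·f = 2π·5000 = 3.142e+04 rad/s.
Step 2 — Component impedances:
  R: Z = R = 21.5 Ω
  L: Z = jωL = j·3.142e+04·0.0436 = 0 + j1370 Ω
Step 3 — Series combination: Z_total = R + L = 21.5 + j1370 Ω = 1370∠89.1° Ω.

Z = 21.5 + j1370 Ω = 1370∠89.1° Ω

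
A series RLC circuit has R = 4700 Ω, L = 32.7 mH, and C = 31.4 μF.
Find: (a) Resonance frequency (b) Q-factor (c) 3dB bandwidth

Step 1 — Resonance: ω₀ = 1/√(LC) = 1/√(0.0327·3.14e-05) = 986.9 rad/s.
Step 2 — f₀ = ω₀/(2π) = 157.1 Hz.
Step 3 — Series Q: Q = ω₀L/R = 986.9·0.0327/4700 = 0.006866.
Step 4 — Bandwidth: Δω = ω₀/Q = 1.437e+05 rad/s; BW = Δω/(2π) = 2.288e+04 Hz.

(a) f₀ = 157.1 Hz  (b) Q = 0.006866  (c) BW = 2.288e+04 Hz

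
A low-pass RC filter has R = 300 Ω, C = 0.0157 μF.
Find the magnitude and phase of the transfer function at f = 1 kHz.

Step 1 — Angular frequency: ω = 2π·1000 = 6283 rad/s.
Step 2 — Transfer function: H(jω) = 1/(1 + jωRC).
Step 3 — Denominator: 1 + jωRC = 1 + j·6283·300·1.57e-08 = 1 + j0.02959.
Step 4 — H = 0.9991 - j0.02957.
Step 5 — Magnitude: |H| = 0.9996 (-0.0 dB); phase: φ = -1.7°.

|H| = 0.9996 (-0.0 dB), φ = -1.7°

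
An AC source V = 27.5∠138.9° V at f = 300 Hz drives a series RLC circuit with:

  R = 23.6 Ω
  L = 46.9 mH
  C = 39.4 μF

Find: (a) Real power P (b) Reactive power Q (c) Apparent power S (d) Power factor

Step 1 — Angular frequency: ω = 2π·f = 2π·300 = 1885 rad/s.
Step 2 — Component impedances:
  R: Z = R = 23.6 Ω
  L: Z = jωL = j·1885·0.0469 = 0 + j88.4 Ω
  C: Z = 1/(jωC) = -j/(ω·C) = 0 - j13.46 Ω
Step 3 — Series combination: Z_total = R + L + C = 23.6 + j74.94 Ω = 78.57∠72.5° Ω.
Step 4 — Source phasor: V = 27.5∠138.9° V = -20.72 + j18.08 V.
Step 5 — Current: I = V / Z = 0.1402 + j0.3207 A = 0.35∠66.4° A.
Step 6 — Complex power: S = V·I* = 2.891 + j9.181 VA.
Step 7 — Real power: P = Re(S) = 2.891 W.
Step 8 — Reactive power: Q = Im(S) = 9.181 VAR.
Step 9 — Apparent power: |S| = 9.625 VA.
Step 10 — Power factor: PF = P/|S| = 0.3004 (lagging).

(a) P = 2.891 W  (b) Q = 9.181 VAR  (c) S = 9.625 VA  (d) PF = 0.3004 (lagging)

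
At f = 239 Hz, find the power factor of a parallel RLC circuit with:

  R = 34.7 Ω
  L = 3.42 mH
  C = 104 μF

Step 1 — Angular frequency: ω = 2π·f = 2π·239 = 1502 rad/s.
Step 2 — Component impedances:
  R: Z = R = 34.7 Ω
  L: Z = jωL = j·1502·0.00342 = 0 + j5.136 Ω
  C: Z = 1/(jωC) = -j/(ω·C) = 0 - j6.403 Ω
Step 3 — Parallel combination: 1/Z_total = 1/R + 1/L + 1/C; Z_total = 12.44 + j16.64 Ω = 20.78∠53.2° Ω.
Step 4 — Power factor: PF = cos(φ) = Re(Z)/|Z| = 12.445/20.78 = 0.5989.
Step 5 — Type: Im(Z) = 16.64 ⇒ lagging (phase φ = 53.2°).

PF = 0.5989 (lagging, φ = 53.2°)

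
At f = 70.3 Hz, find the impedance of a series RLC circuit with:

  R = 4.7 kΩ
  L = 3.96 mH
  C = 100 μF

Step 1 — Angular frequency: ω = 2π·f = 2π·70.3 = 441.7 rad/s.
Step 2 — Component impedances:
  R: Z = R = 4700 Ω
  L: Z = jωL = j·441.7·0.00396 = 0 + j1.749 Ω
  C: Z = 1/(jωC) = -j/(ω·C) = 0 - j22.64 Ω
Step 3 — Series combination: Z_total = R + L + C = 4700 - j20.89 Ω = 4700∠-0.3° Ω.

Z = 4700 - j20.89 Ω = 4700∠-0.3° Ω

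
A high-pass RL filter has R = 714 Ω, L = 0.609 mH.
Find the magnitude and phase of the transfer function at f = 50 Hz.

Step 1 — Angular frequency: ω = 2π·50 = 314.2 rad/s.
Step 2 — Transfer function: H(jω) = jωL/(R + jωL).
Step 3 — Numerator jωL = j·0.1913; denominator R + jωL = 714 + j0.1913.
Step 4 — H = 7.18e-08 + j0.000268.
Step 5 — Magnitude: |H| = 0.000268 (-71.4 dB); phase: φ = 90.0°.

|H| = 0.000268 (-71.4 dB), φ = 90.0°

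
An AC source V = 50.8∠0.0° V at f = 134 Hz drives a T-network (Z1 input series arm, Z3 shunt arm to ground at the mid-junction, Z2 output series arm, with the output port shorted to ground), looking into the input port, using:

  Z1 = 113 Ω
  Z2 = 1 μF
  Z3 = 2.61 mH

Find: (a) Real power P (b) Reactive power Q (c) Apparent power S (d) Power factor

Step 1 — Angular frequency: ω = 2π·f = 2π·134 = 841.9 rad/s.
Step 2 — Component impedances:
  Z1: Z = R = 113 Ω
  Z2: Z = 1/(jωC) = -j/(ω·C) = 0 - j1188 Ω
  Z3: Z = jωL = j·841.9·0.00261 = 0 + j2.197 Ω
Step 3 — With the output port shorted to ground, the output series arm Z2 runs from the junction to ground; the shunt arm Z3 also runs from the junction to ground. They appear in parallel: Z3 || Z2 = 0 + j2.202 Ω.
Step 4 — Series with input arm Z1: Z_in = Z1 + (Z3 || Z2) = 113 + j2.202 Ω = 113∠1.1° Ω.
Step 5 — Source phasor: V = 50.8∠0.0° V = 50.8 V.
Step 6 — Current: I = V / Z = 0.4494 - j0.008755 A = 0.4495∠-1.1° A.
Step 7 — Complex power: S = V·I* = 22.83 + j0.4448 VA.
Step 8 — Real power: P = Re(S) = 22.83 W.
Step 9 — Reactive power: Q = Im(S) = 0.4448 VAR.
Step 10 — Apparent power: |S| = 22.83 VA.
Step 11 — Power factor: PF = P/|S| = 0.9998 (lagging).

(a) P = 22.83 W  (b) Q = 0.4448 VAR  (c) S = 22.83 VA  (d) PF = 0.9998 (lagging)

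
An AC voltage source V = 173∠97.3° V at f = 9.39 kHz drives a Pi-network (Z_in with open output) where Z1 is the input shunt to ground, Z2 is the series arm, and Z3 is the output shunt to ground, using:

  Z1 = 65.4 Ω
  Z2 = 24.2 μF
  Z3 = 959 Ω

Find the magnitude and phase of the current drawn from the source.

Step 1 — Angular frequency: ω = 2π·f = 2π·9390 = 5.9e+04 rad/s.
Step 2 — Component impedances:
  Z1: Z = R = 65.4 Ω
  Z2: Z = 1/(jωC) = -j/(ω·C) = 0 - j0.7004 Ω
  Z3: Z = R = 959 Ω
Step 3 — With open output, the series arm Z2 and the output shunt Z3 appear in series to ground: Z2 + Z3 = 959 - j0.7004 Ω.
Step 4 — Parallel with input shunt Z1: Z_in = Z1 || (Z2 + Z3) = 61.22 - j0.002855 Ω = 61.22∠-0.0° Ω.
Step 5 — Source phasor: V = 173∠97.3° V = -21.98 + j171.6 V.
Step 6 — Ohm's law: I = V / Z_total = (-21.98 + j171.6) / (61.22 - j0.002855) = -0.3592 + j2.803 A.
Step 7 — Convert to polar: |I| = 2.826 A, ∠I = 97.3°.

I = 2.826∠97.3° A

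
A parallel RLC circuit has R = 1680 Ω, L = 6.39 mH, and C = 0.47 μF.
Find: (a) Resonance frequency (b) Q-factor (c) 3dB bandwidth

Step 1 — Resonance: ω₀ = 1/√(LC) = 1/√(0.00639·4.7e-07) = 1.825e+04 rad/s.
Step 2 — f₀ = ω₀/(2π) = 2904 Hz.
Step 3 — Parallel Q: Q = R/(ω₀L) = 1680/(1.825e+04·0.00639) = 14.41.
Step 4 — Bandwidth: Δω = ω₀/Q = 1266 rad/s; BW = Δω/(2π) = 201.6 Hz.

(a) f₀ = 2904 Hz  (b) Q = 14.41  (c) BW = 201.6 Hz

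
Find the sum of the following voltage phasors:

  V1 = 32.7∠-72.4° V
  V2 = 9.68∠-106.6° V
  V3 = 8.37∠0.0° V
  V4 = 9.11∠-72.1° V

Step 1 — Convert each phasor to rectangular form:
  V1 = 32.7·(cos(-72.4°) + j·sin(-72.4°)) = 9.887 - j31.17 V
  V2 = 9.68·(cos(-106.6°) + j·sin(-106.6°)) = -2.765 - j9.277 V
  V3 = 8.37·(cos(0.0°) + j·sin(0.0°)) = 8.37 V
  V4 = 9.11·(cos(-72.1°) + j·sin(-72.1°)) = 2.8 - j8.669 V
Step 2 — Sum components: V_total = 18.29 - j49.11 V.
Step 3 — Convert to polar: |V_total| = 52.41 V, ∠V_total = -69.6°.

V_total = 52.41∠-69.6° V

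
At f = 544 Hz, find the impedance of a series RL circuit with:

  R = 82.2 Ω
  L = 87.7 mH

Step 1 — Angular frequency: ω = 2π·f = 2π·544 = 3418 rad/s.
Step 2 — Component impedances:
  R: Z = R = 82.2 Ω
  L: Z = jωL = j·3418·0.0877 = 0 + j299.8 Ω
Step 3 — Series combination: Z_total = R + L = 82.2 + j299.8 Ω = 310.8∠74.7° Ω.

Z = 82.2 + j299.8 Ω = 310.8∠74.7° Ω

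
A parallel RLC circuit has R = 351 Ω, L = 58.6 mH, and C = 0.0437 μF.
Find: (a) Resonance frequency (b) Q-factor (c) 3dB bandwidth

Step 1 — Resonance: ω₀ = 1/√(LC) = 1/√(0.0586·4.37e-08) = 1.976e+04 rad/s.
Step 2 — f₀ = ω₀/(2π) = 3145 Hz.
Step 3 — Parallel Q: Q = R/(ω₀L) = 351/(1.976e+04·0.0586) = 0.3031.
Step 4 — Bandwidth: Δω = ω₀/Q = 6.519e+04 rad/s; BW = Δω/(2π) = 1.038e+04 Hz.

(a) f₀ = 3145 Hz  (b) Q = 0.3031  (c) BW = 1.038e+04 Hz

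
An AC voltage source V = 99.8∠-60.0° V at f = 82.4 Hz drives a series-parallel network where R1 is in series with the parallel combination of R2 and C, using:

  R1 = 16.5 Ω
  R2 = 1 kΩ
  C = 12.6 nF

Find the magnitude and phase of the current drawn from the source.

Step 1 — Angular frequency: ω = 2π·f = 2π·82.4 = 517.7 rad/s.
Step 2 — Component impedances:
  R1: Z = R = 16.5 Ω
  R2: Z = R = 1000 Ω
  C: Z = 1/(jωC) = -j/(ω·C) = 0 - j1.533e+05 Ω
Step 3 — Parallel branch: R2 || C = 1/(1/R2 + 1/C) = 1000 - j6.523 Ω.
Step 4 — Series with R1: Z_total = R1 + (R2 || C) = 1016 - j6.523 Ω = 1016∠-0.4° Ω.
Step 5 — Source phasor: V = 99.8∠-60.0° V = 49.9 - j86.43 V.
Step 6 — Ohm's law: I = V / Z_total = (49.9 - j86.43) / (1016 - j6.523) = 0.04964 - j0.08471 A.
Step 7 — Convert to polar: |I| = 0.09818 A, ∠I = -59.6°.

I = 0.09818∠-59.6° A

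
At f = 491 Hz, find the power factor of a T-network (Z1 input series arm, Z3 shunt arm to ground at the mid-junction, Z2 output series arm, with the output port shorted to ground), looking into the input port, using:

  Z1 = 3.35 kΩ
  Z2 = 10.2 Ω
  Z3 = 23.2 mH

Step 1 — Angular frequency: ω = 2π·f = 2π·491 = 3085 rad/s.
Step 2 — Component impedances:
  Z1: Z = R = 3350 Ω
  Z2: Z = R = 10.2 Ω
  Z3: Z = jωL = j·3085·0.0232 = 0 + j71.57 Ω
Step 3 — With the output port shorted to ground, the output series arm Z2 runs from the junction to ground; the shunt arm Z3 also runs from the junction to ground. They appear in parallel: Z3 || Z2 = 9.997 + j1.425 Ω.
Step 4 — Series with input arm Z1: Z_in = Z1 + (Z3 || Z2) = 3360 + j1.425 Ω = 3360∠0.0° Ω.
Step 5 — Power factor: PF = cos(φ) = Re(Z)/|Z| = 3360/3360 = 1.
Step 6 — Type: Im(Z) = 1.425 ⇒ lagging (phase φ = 0.0°).

PF = 1 (lagging, φ = 0.0°)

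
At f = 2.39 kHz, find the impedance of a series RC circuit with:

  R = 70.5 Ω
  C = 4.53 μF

Step 1 — Angular frequency: ω = 2π·f = 2π·2390 = 1.502e+04 rad/s.
Step 2 — Component impedances:
  R: Z = R = 70.5 Ω
  C: Z = 1/(jωC) = -j/(ω·C) = 0 - j14.7 Ω
Step 3 — Series combination: Z_total = R + C = 70.5 - j14.7 Ω = 72.02∠-11.8° Ω.

Z = 70.5 - j14.7 Ω = 72.02∠-11.8° Ω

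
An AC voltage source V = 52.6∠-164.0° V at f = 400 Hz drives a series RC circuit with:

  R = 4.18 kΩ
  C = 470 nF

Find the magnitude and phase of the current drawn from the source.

Step 1 — Angular frequency: ω = 2π·f = 2π·400 = 2513 rad/s.
Step 2 — Component impedances:
  R: Z = R = 4180 Ω
  C: Z = 1/(jωC) = -j/(ω·C) = 0 - j846.6 Ω
Step 3 — Series combination: Z_total = R + C = 4180 - j846.6 Ω = 4265∠-11.4° Ω.
Step 4 — Source phasor: V = 52.6∠-164.0° V = -50.56 - j14.5 V.
Step 5 — Ohm's law: I = V / Z_total = (-50.56 - j14.5) / (4180 - j846.6) = -0.01094 - j0.005685 A.
Step 6 — Convert to polar: |I| = 0.01233 A, ∠I = -152.6°.

I = 0.01233∠-152.6° A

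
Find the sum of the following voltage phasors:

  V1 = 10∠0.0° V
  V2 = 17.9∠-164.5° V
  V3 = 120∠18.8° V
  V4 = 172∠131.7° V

Step 1 — Convert each phasor to rectangular form:
  V1 = 10·(cos(0.0°) + j·sin(0.0°)) = 10 V
  V2 = 17.9·(cos(-164.5°) + j·sin(-164.5°)) = -17.25 - j4.784 V
  V3 = 120·(cos(18.8°) + j·sin(18.8°)) = 113.6 + j38.67 V
  V4 = 172·(cos(131.7°) + j·sin(131.7°)) = -114.4 + j128.4 V
Step 2 — Sum components: V_total = -8.071 + j162.3 V.
Step 3 — Convert to polar: |V_total| = 162.5 V, ∠V_total = 92.8°.

V_total = 162.5∠92.8° V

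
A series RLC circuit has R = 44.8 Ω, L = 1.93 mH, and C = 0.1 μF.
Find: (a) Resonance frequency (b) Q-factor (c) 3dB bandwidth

Step 1 — Resonance condition Im(Z)=0 gives ω₀ = 1/√(LC).
Step 2 — ω₀ = 1/√(0.00193·1e-07) = 7.198e+04 rad/s.
Step 3 — f₀ = ω₀/(2π) = 1.146e+04 Hz.
Step 4 — Series Q: Q = ω₀L/R = 7.198e+04·0.00193/44.8 = 3.101.
Step 5 — 3dB bandwidth: Δω = ω₀/Q = 2.321e+04 rad/s; BW = Δω/(2π) = 3694 Hz.

(a) f₀ = 1.146e+04 Hz  (b) Q = 3.101  (c) BW = 3694 Hz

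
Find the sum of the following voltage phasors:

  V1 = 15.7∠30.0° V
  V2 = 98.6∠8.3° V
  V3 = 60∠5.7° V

Step 1 — Convert each phasor to rectangular form:
  V1 = 15.7·(cos(30.0°) + j·sin(30.0°)) = 13.6 + j7.85 V
  V2 = 98.6·(cos(8.3°) + j·sin(8.3°)) = 97.57 + j14.23 V
  V3 = 60·(cos(5.7°) + j·sin(5.7°)) = 59.7 + j5.959 V
Step 2 — Sum components: V_total = 170.9 + j28.04 V.
Step 3 — Convert to polar: |V_total| = 173.2 V, ∠V_total = 9.3°.

V_total = 173.2∠9.3° V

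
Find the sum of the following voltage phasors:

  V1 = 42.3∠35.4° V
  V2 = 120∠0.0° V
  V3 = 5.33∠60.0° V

Step 1 — Convert each phasor to rectangular form:
  V1 = 42.3·(cos(35.4°) + j·sin(35.4°)) = 34.48 + j24.5 V
  V2 = 120·(cos(0.0°) + j·sin(0.0°)) = 120 V
  V3 = 5.33·(cos(60.0°) + j·sin(60.0°)) = 2.665 + j4.616 V
Step 2 — Sum components: V_total = 157.1 + j29.12 V.
Step 3 — Convert to polar: |V_total| = 159.8 V, ∠V_total = 10.5°.

V_total = 159.8∠10.5° V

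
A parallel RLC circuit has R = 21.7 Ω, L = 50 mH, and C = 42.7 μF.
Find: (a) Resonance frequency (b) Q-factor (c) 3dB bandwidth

Step 1 — Resonance: ω₀ = 1/√(LC) = 1/√(0.05·4.27e-05) = 684.4 rad/s.
Step 2 — f₀ = ω₀/(2π) = 108.9 Hz.
Step 3 — Parallel Q: Q = R/(ω₀L) = 21.7/(684.4·0.05) = 0.6341.
Step 4 — Bandwidth: Δω = ω₀/Q = 1079 rad/s; BW = Δω/(2π) = 171.8 Hz.

(a) f₀ = 108.9 Hz  (b) Q = 0.6341  (c) BW = 171.8 Hz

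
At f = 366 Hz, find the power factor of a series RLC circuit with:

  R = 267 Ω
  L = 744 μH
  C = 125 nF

Step 1 — Angular frequency: ω = 2π·f = 2π·366 = 2300 rad/s.
Step 2 — Component impedances:
  R: Z = R = 267 Ω
  L: Z = jωL = j·2300·0.000744 = 0 + j1.711 Ω
  C: Z = 1/(jωC) = -j/(ω·C) = 0 - j3479 Ω
Step 3 — Series combination: Z_total = R + L + C = 267 - j3477 Ω = 3487∠-85.6° Ω.
Step 4 — Power factor: PF = cos(φ) = Re(Z)/|Z| = 267/3487.3 = 0.07656.
Step 5 — Type: Im(Z) = -3477 ⇒ leading (phase φ = -85.6°).

PF = 0.07656 (leading, φ = -85.6°)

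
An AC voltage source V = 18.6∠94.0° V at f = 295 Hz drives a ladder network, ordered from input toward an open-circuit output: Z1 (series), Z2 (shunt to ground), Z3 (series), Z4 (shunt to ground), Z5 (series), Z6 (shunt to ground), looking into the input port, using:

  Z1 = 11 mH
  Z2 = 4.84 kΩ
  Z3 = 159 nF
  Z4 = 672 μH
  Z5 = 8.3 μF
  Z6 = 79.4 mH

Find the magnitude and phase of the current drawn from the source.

Step 1 — Angular frequency: ω = 2π·f = 2π·295 = 1854 rad/s.
Step 2 — Component impedances:
  Z1: Z = jωL = j·1854·0.011 = 0 + j20.39 Ω
  Z2: Z = R = 4840 Ω
  Z3: Z = 1/(jωC) = -j/(ω·C) = 0 - j3393 Ω
  Z4: Z = jωL = j·1854·0.000672 = 0 + j1.246 Ω
  Z5: Z = 1/(jωC) = -j/(ω·C) = 0 - j65 Ω
  Z6: Z = jωL = j·1854·0.0794 = 0 + j147.2 Ω
Step 3 — Ladder network (open output): work backward from the far end, alternating series and parallel combinations. Z_in = 1594 - j2254 Ω = 2761∠-54.7° Ω.
Step 4 — Source phasor: V = 18.6∠94.0° V = -1.297 + j18.55 V.
Step 5 — Ohm's law: I = V / Z_total = (-1.297 + j18.55) / (1594 - j2254) = -0.005758 + j0.003496 A.
Step 6 — Convert to polar: |I| = 0.006737 A, ∠I = 148.7°.

I = 0.006737∠148.7° A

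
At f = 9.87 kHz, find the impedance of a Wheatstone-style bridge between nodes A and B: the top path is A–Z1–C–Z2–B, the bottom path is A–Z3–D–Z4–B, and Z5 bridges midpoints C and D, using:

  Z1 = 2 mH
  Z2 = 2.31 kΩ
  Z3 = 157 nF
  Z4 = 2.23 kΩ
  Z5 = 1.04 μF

Step 1 — Angular frequency: ω = 2π·f = 2π·9870 = 6.202e+04 rad/s.
Step 2 — Component impedances:
  Z1: Z = jωL = j·6.202e+04·0.002 = 0 + j124 Ω
  Z2: Z = R = 2310 Ω
  Z3: Z = 1/(jωC) = -j/(ω·C) = 0 - j102.7 Ω
  Z4: Z = R = 2230 Ω
  Z5: Z = 1/(jωC) = -j/(ω·C) = 0 - j15.5 Ω
Step 3 — Bridge requires nodal analysis (the Z5 bridge couples midpoints C and D, so the two paths cannot be reduced to a simple series/parallel combination). Setting node B to ground and injecting 1 A at node A, the 3-node admittance system at A, C, D solves to V_A = Z_AB = 1155 - j2198 Ω = 2483∠-62.3° Ω.

Z = 1155 - j2198 Ω = 2483∠-62.3° Ω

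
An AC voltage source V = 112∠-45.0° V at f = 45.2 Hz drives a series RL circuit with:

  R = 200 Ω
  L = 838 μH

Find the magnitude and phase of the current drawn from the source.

Step 1 — Angular frequency: ω = 2π·f = 2π·45.2 = 284 rad/s.
Step 2 — Component impedances:
  R: Z = R = 200 Ω
  L: Z = jωL = j·284·0.000838 = 0 + j0.238 Ω
Step 3 — Series combination: Z_total = R + L = 200 + j0.238 Ω = 200∠0.1° Ω.
Step 4 — Source phasor: V = 112∠-45.0° V = 79.2 - j79.2 V.
Step 5 — Ohm's law: I = V / Z_total = (79.2 - j79.2) / (200 + j0.238) = 0.3955 - j0.3965 A.
Step 6 — Convert to polar: |I| = 0.56 A, ∠I = -45.1°.

I = 0.56∠-45.1° A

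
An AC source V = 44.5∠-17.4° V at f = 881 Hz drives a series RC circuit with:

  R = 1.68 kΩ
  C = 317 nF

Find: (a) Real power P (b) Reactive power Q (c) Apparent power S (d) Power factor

Step 1 — Angular frequency: ω = 2π·f = 2π·881 = 5535 rad/s.
Step 2 — Component impedances:
  R: Z = R = 1680 Ω
  C: Z = 1/(jωC) = -j/(ω·C) = 0 - j569.9 Ω
Step 3 — Series combination: Z_total = R + C = 1680 - j569.9 Ω = 1774∠-18.7° Ω.
Step 4 — Source phasor: V = 44.5∠-17.4° V = 42.46 - j13.31 V.
Step 5 — Current: I = V / Z = 0.02508 + j0.0005856 A = 0.02508∠1.3° A.
Step 6 — Complex power: S = V·I* = 1.057 - j0.3586 VA.
Step 7 — Real power: P = Re(S) = 1.057 W.
Step 8 — Reactive power: Q = Im(S) = -0.3586 VAR.
Step 9 — Apparent power: |S| = 1.116 VA.
Step 10 — Power factor: PF = P/|S| = 0.947 (leading).

(a) P = 1.057 W  (b) Q = -0.3586 VAR  (c) S = 1.116 VA  (d) PF = 0.947 (leading)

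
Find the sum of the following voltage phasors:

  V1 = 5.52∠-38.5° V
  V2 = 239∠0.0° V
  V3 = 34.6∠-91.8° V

Step 1 — Convert each phasor to rectangular form:
  V1 = 5.52·(cos(-38.5°) + j·sin(-38.5°)) = 4.32 - j3.436 V
  V2 = 239·(cos(0.0°) + j·sin(0.0°)) = 239 V
  V3 = 34.6·(cos(-91.8°) + j·sin(-91.8°)) = -1.087 - j34.58 V
Step 2 — Sum components: V_total = 242.2 - j38.02 V.
Step 3 — Convert to polar: |V_total| = 245.2 V, ∠V_total = -8.9°.

V_total = 245.2∠-8.9° V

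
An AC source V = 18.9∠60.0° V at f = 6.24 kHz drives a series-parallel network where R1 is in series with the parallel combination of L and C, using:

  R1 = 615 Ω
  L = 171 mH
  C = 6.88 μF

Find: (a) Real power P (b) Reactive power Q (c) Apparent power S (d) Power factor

Step 1 — Angular frequency: ω = 2π·f = 2π·6240 = 3.921e+04 rad/s.
Step 2 — Component impedances:
  R1: Z = R = 615 Ω
  L: Z = jωL = j·3.921e+04·0.171 = 0 + j6704 Ω
  C: Z = 1/(jωC) = -j/(ω·C) = 0 - j3.707 Ω
Step 3 — Parallel branch: L || C = 1/(1/L + 1/C) = 0 - j3.709 Ω.
Step 4 — Series with R1: Z_total = R1 + (L || C) = 615 - j3.709 Ω = 615∠-0.3° Ω.
Step 5 — Source phasor: V = 18.9∠60.0° V = 9.45 + j16.37 V.
Step 6 — Current: I = V / Z = 0.0152 + j0.02671 A = 0.03073∠60.3° A.
Step 7 — Complex power: S = V·I* = 0.5808 - j0.003503 VA.
Step 8 — Real power: P = Re(S) = 0.5808 W.
Step 9 — Reactive power: Q = Im(S) = -0.003503 VAR.
Step 10 — Apparent power: |S| = 0.5808 VA.
Step 11 — Power factor: PF = P/|S| = 1 (leading).

(a) P = 0.5808 W  (b) Q = -0.003503 VAR  (c) S = 0.5808 VA  (d) PF = 1 (leading)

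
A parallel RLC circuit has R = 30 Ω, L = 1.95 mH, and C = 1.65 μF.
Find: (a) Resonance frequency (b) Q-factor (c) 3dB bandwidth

Step 1 — Resonance: ω₀ = 1/√(LC) = 1/√(0.00195·1.65e-06) = 1.763e+04 rad/s.
Step 2 — f₀ = ω₀/(2π) = 2806 Hz.
Step 3 — Parallel Q: Q = R/(ω₀L) = 30/(1.763e+04·0.00195) = 0.8727.
Step 4 — Bandwidth: Δω = ω₀/Q = 2.02e+04 rad/s; BW = Δω/(2π) = 3215 Hz.

(a) f₀ = 2806 Hz  (b) Q = 0.8727  (c) BW = 3215 Hz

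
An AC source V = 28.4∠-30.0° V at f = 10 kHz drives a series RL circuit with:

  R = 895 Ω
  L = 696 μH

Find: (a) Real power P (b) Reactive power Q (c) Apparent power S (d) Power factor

Step 1 — Angular frequency: ω = 2π·f = 2π·1e+04 = 6.283e+04 rad/s.
Step 2 — Component impedances:
  R: Z = R = 895 Ω
  L: Z = jωL = j·6.283e+04·0.000696 = 0 + j43.73 Ω
Step 3 — Series combination: Z_total = R + L = 895 + j43.73 Ω = 896.1∠2.8° Ω.
Step 4 — Source phasor: V = 28.4∠-30.0° V = 24.6 - j14.2 V.
Step 5 — Current: I = V / Z = 0.02664 - j0.01717 A = 0.03169∠-32.8° A.
Step 6 — Complex power: S = V·I* = 0.899 + j0.04393 VA.
Step 7 — Real power: P = Re(S) = 0.899 W.
Step 8 — Reactive power: Q = Im(S) = 0.04393 VAR.
Step 9 — Apparent power: |S| = 0.9001 VA.
Step 10 — Power factor: PF = P/|S| = 0.9988 (lagging).

(a) P = 0.899 W  (b) Q = 0.04393 VAR  (c) S = 0.9001 VA  (d) PF = 0.9988 (lagging)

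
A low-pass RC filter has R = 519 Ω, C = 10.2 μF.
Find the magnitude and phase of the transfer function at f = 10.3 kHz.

Step 1 — Angular frequency: ω = 2π·1.03e+04 = 6.472e+04 rad/s.
Step 2 — Transfer function: H(jω) = 1/(1 + jωRC).
Step 3 — Denominator: 1 + jωRC = 1 + j·6.472e+04·519·1.02e-05 = 1 + j342.6.
Step 4 — H = 8.52e-06 - j0.002919.
Step 5 — Magnitude: |H| = 0.002919 (-50.7 dB); phase: φ = -89.8°.

|H| = 0.002919 (-50.7 dB), φ = -89.8°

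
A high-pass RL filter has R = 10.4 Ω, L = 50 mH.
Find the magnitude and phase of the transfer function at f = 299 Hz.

Step 1 — Angular frequency: ω = 2π·299 = 1879 rad/s.
Step 2 — Transfer function: H(jω) = jωL/(R + jωL).
Step 3 — Numerator jωL = j·93.93; denominator R + jωL = 10.4 + j93.93.
Step 4 — H = 0.9879 + j0.1094.
Step 5 — Magnitude: |H| = 0.9939 (-0.1 dB); phase: φ = 6.3°.

|H| = 0.9939 (-0.1 dB), φ = 6.3°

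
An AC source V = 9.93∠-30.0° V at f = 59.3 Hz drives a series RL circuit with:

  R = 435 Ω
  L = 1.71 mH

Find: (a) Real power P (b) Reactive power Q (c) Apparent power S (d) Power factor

Step 1 — Angular frequency: ω = 2π·f = 2π·59.3 = 372.6 rad/s.
Step 2 — Component impedances:
  R: Z = R = 435 Ω
  L: Z = jωL = j·372.6·0.00171 = 0 + j0.6371 Ω
Step 3 — Series combination: Z_total = R + L = 435 + j0.6371 Ω = 435∠0.1° Ω.
Step 4 — Source phasor: V = 9.93∠-30.0° V = 8.6 - j4.965 V.
Step 5 — Current: I = V / Z = 0.01975 - j0.01144 A = 0.02283∠-30.1° A.
Step 6 — Complex power: S = V·I* = 0.2267 + j0.000332 VA.
Step 7 — Real power: P = Re(S) = 0.2267 W.
Step 8 — Reactive power: Q = Im(S) = 0.000332 VAR.
Step 9 — Apparent power: |S| = 0.2267 VA.
Step 10 — Power factor: PF = P/|S| = 1 (lagging).

(a) P = 0.2267 W  (b) Q = 0.000332 VAR  (c) S = 0.2267 VA  (d) PF = 1 (lagging)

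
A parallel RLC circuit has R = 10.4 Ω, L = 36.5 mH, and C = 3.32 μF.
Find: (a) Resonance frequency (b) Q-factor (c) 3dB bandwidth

Step 1 — Resonance: ω₀ = 1/√(LC) = 1/√(0.0365·3.32e-06) = 2873 rad/s.
Step 2 — f₀ = ω₀/(2π) = 457.2 Hz.
Step 3 — Parallel Q: Q = R/(ω₀L) = 10.4/(2873·0.0365) = 0.09919.
Step 4 — Bandwidth: Δω = ω₀/Q = 2.896e+04 rad/s; BW = Δω/(2π) = 4609 Hz.

(a) f₀ = 457.2 Hz  (b) Q = 0.09919  (c) BW = 4609 Hz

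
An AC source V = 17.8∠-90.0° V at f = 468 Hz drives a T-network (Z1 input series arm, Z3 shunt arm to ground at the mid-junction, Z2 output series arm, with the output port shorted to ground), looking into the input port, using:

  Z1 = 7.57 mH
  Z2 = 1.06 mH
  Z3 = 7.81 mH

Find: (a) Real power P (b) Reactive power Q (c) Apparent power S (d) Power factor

Step 1 — Angular frequency: ω = 2π·f = 2π·468 = 2941 rad/s.
Step 2 — Component impedances:
  Z1: Z = jωL = j·2941·0.00757 = 0 + j22.26 Ω
  Z2: Z = jωL = j·2941·0.00106 = 0 + j3.117 Ω
  Z3: Z = jωL = j·2941·0.00781 = 0 + j22.97 Ω
Step 3 — With the output port shorted to ground, the output series arm Z2 runs from the junction to ground; the shunt arm Z3 also runs from the junction to ground. They appear in parallel: Z3 || Z2 = 0 + j2.744 Ω.
Step 4 — Series with input arm Z1: Z_in = Z1 + (Z3 || Z2) = 0 + j25 Ω = 25∠90.0° Ω.
Step 5 — Source phasor: V = 17.8∠-90.0° V = 0 - j17.8 V.
Step 6 — Current: I = V / Z = -0.7119 A = 0.7119∠-180.0° A.
Step 7 — Complex power: S = V·I* = 0 + j12.67 VA.
Step 8 — Real power: P = Re(S) = 0 W.
Step 9 — Reactive power: Q = Im(S) = 12.67 VAR.
Step 10 — Apparent power: |S| = 12.67 VA.
Step 11 — Power factor: PF = P/|S| = 0 (lagging).

(a) P = 0 W  (b) Q = 12.67 VAR  (c) S = 12.67 VA  (d) PF = 0 (lagging)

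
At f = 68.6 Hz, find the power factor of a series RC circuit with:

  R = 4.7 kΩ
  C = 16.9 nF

Step 1 — Angular frequency: ω = 2π·f = 2π·68.6 = 431 rad/s.
Step 2 — Component impedances:
  R: Z = R = 4700 Ω
  C: Z = 1/(jωC) = -j/(ω·C) = 0 - j1.373e+05 Ω
Step 3 — Series combination: Z_total = R + C = 4700 - j1.373e+05 Ω = 1.374e+05∠-88.0° Ω.
Step 4 — Power factor: PF = cos(φ) = Re(Z)/|Z| = 4700/1.3736e+05 = 0.03422.
Step 5 — Type: Im(Z) = -1.373e+05 ⇒ leading (phase φ = -88.0°).

PF = 0.03422 (leading, φ = -88.0°)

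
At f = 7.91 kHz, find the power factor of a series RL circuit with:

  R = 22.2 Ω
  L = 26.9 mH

Step 1 — Angular frequency: ω = 2π·f = 2π·7910 = 4.97e+04 rad/s.
Step 2 — Component impedances:
  R: Z = R = 22.2 Ω
  L: Z = jωL = j·4.97e+04·0.0269 = 0 + j1337 Ω
Step 3 — Series combination: Z_total = R + L = 22.2 + j1337 Ω = 1337∠89.0° Ω.
Step 4 — Power factor: PF = cos(φ) = Re(Z)/|Z| = 22.2/1337 = 0.0166.
Step 5 — Type: Im(Z) = 1337 ⇒ lagging (phase φ = 89.0°).

PF = 0.0166 (lagging, φ = 89.0°)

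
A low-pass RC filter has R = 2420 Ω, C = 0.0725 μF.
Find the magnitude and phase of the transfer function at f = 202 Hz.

Step 1 — Angular frequency: ω = 2π·202 = 1269 rad/s.
Step 2 — Transfer function: H(jω) = 1/(1 + jωRC).
Step 3 — Denominator: 1 + jωRC = 1 + j·1269·2420·7.25e-08 = 1 + j0.2227.
Step 4 — H = 0.9528 - j0.2122.
Step 5 — Magnitude: |H| = 0.9761 (-0.2 dB); phase: φ = -12.6°.

|H| = 0.9761 (-0.2 dB), φ = -12.6°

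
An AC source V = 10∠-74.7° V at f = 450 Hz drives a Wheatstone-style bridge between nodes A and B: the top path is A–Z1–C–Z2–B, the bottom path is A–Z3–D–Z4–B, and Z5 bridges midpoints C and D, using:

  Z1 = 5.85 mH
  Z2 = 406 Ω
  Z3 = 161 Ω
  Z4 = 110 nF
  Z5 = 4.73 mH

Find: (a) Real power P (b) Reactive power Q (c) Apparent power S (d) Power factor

Step 1 — Angular frequency: ω = 2π·f = 2π·450 = 2827 rad/s.
Step 2 — Component impedances:
  Z1: Z = jωL = j·2827·0.00585 = 0 + j16.54 Ω
  Z2: Z = R = 406 Ω
  Z3: Z = R = 161 Ω
  Z4: Z = 1/(jωC) = -j/(ω·C) = 0 - j3215 Ω
  Z5: Z = jωL = j·2827·0.00473 = 0 + j13.37 Ω
Step 3 — Bridge requires nodal analysis (the Z5 bridge couples midpoints C and D, so the two paths cannot be reduced to a simple series/parallel combination). Setting node B to ground and injecting 1 A at node A, the 3-node admittance system at A, C, D solves to V_A = Z_AB = 401.3 - j34.1 Ω = 402.8∠-4.9° Ω.
Step 4 — Source phasor: V = 10∠-74.7° V = 2.639 - j9.646 V.
Step 5 — Current: I = V / Z = 0.008556 - j0.02331 A = 0.02483∠-69.8° A.
Step 6 — Complex power: S = V·I* = 0.2474 - j0.02102 VA.
Step 7 — Real power: P = Re(S) = 0.2474 W.
Step 8 — Reactive power: Q = Im(S) = -0.02102 VAR.
Step 9 — Apparent power: |S| = 0.2483 VA.
Step 10 — Power factor: PF = P/|S| = 0.9964 (leading).

(a) P = 0.2474 W  (b) Q = -0.02102 VAR  (c) S = 0.2483 VA  (d) PF = 0.9964 (leading)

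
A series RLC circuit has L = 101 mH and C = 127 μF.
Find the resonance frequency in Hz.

Step 1 — Resonance condition Im(Z)=0 gives ω₀ = 1/√(LC).
Step 2 — ω₀ = 1/√(0.101·0.000127) = 279.2 rad/s.
Step 3 — f₀ = ω₀/(2π) = 44.44 Hz.

f₀ = 44.44 Hz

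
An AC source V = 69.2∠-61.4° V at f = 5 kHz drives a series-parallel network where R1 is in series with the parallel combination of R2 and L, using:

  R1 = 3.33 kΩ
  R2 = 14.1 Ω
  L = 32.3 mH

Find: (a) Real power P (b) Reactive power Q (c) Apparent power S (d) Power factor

Step 1 — Angular frequency: ω = 2π·f = 2π·5000 = 3.142e+04 rad/s.
Step 2 — Component impedances:
  R1: Z = R = 3330 Ω
  R2: Z = R = 14.1 Ω
  L: Z = jωL = j·3.142e+04·0.0323 = 0 + j1015 Ω
Step 3 — Parallel branch: R2 || L = 1/(1/R2 + 1/L) = 14.1 + j0.1959 Ω.
Step 4 — Series with R1: Z_total = R1 + (R2 || L) = 3344 + j0.1959 Ω = 3344∠0.0° Ω.
Step 5 — Source phasor: V = 69.2∠-61.4° V = 33.13 - j60.76 V.
Step 6 — Current: I = V / Z = 0.009905 - j0.01817 A = 0.02069∠-61.4° A.
Step 7 — Complex power: S = V·I* = 1.432 + j8.388e-05 VA.
Step 8 — Real power: P = Re(S) = 1.432 W.
Step 9 — Reactive power: Q = Im(S) = 8.388e-05 VAR.
Step 10 — Apparent power: |S| = 1.432 VA.
Step 11 — Power factor: PF = P/|S| = 1 (lagging).

(a) P = 1.432 W  (b) Q = 8.388e-05 VAR  (c) S = 1.432 VA  (d) PF = 1 (lagging)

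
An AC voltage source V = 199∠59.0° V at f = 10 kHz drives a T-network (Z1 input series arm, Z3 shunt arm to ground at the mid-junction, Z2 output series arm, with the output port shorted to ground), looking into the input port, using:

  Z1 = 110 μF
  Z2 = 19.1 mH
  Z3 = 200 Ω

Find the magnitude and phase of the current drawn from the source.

Step 1 — Angular frequency: ω = 2π·f = 2π·1e+04 = 6.283e+04 rad/s.
Step 2 — Component impedances:
  Z1: Z = 1/(jωC) = -j/(ω·C) = 0 - j0.1447 Ω
  Z2: Z = jωL = j·6.283e+04·0.0191 = 0 + j1200 Ω
  Z3: Z = R = 200 Ω
Step 3 — With the output port shorted to ground, the output series arm Z2 runs from the junction to ground; the shunt arm Z3 also runs from the junction to ground. They appear in parallel: Z3 || Z2 = 194.6 + j32.43 Ω.
Step 4 — Series with input arm Z1: Z_in = Z1 + (Z3 || Z2) = 194.6 + j32.29 Ω = 197.3∠9.4° Ω.
Step 5 — Source phasor: V = 199∠59.0° V = 102.5 + j170.6 V.
Step 6 — Ohm's law: I = V / Z_total = (102.5 + j170.6) / (194.6 + j32.29) = 0.6541 + j0.768 A.
Step 7 — Convert to polar: |I| = 1.009 A, ∠I = 49.6°.

I = 1.009∠49.6° A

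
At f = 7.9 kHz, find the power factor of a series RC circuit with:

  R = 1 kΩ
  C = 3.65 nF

Step 1 — Angular frequency: ω = 2π·f = 2π·7900 = 4.964e+04 rad/s.
Step 2 — Component impedances:
  R: Z = R = 1000 Ω
  C: Z = 1/(jωC) = -j/(ω·C) = 0 - j5520 Ω
Step 3 — Series combination: Z_total = R + C = 1000 - j5520 Ω = 5609∠-79.7° Ω.
Step 4 — Power factor: PF = cos(φ) = Re(Z)/|Z| = 1000/5609 = 0.1783.
Step 5 — Type: Im(Z) = -5520 ⇒ leading (phase φ = -79.7°).

PF = 0.1783 (leading, φ = -79.7°)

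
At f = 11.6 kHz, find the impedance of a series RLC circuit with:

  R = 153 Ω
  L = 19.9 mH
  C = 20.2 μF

Step 1 — Angular frequency: ω = 2π·f = 2π·1.16e+04 = 7.288e+04 rad/s.
Step 2 — Component impedances:
  R: Z = R = 153 Ω
  L: Z = jωL = j·7.288e+04·0.0199 = 0 + j1450 Ω
  C: Z = 1/(jωC) = -j/(ω·C) = 0 - j0.6792 Ω
Step 3 — Series combination: Z_total = R + L + C = 153 + j1450 Ω = 1458∠84.0° Ω.

Z = 153 + j1450 Ω = 1458∠84.0° Ω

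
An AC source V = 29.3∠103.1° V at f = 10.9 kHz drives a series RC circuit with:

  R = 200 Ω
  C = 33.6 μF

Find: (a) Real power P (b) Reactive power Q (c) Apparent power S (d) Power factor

Step 1 — Angular frequency: ω = 2π·f = 2π·1.09e+04 = 6.849e+04 rad/s.
Step 2 — Component impedances:
  R: Z = R = 200 Ω
  C: Z = 1/(jωC) = -j/(ω·C) = 0 - j0.4346 Ω
Step 3 — Series combination: Z_total = R + C = 200 - j0.4346 Ω = 200∠-0.1° Ω.
Step 4 — Source phasor: V = 29.3∠103.1° V = -6.641 + j28.54 V.
Step 5 — Current: I = V / Z = -0.03351 + j0.1426 A = 0.1465∠103.2° A.
Step 6 — Complex power: S = V·I* = 4.292 - j0.009327 VA.
Step 7 — Real power: P = Re(S) = 4.292 W.
Step 8 — Reactive power: Q = Im(S) = -0.009327 VAR.
Step 9 — Apparent power: |S| = 4.292 VA.
Step 10 — Power factor: PF = P/|S| = 1 (leading).

(a) P = 4.292 W  (b) Q = -0.009327 VAR  (c) S = 4.292 VA  (d) PF = 1 (leading)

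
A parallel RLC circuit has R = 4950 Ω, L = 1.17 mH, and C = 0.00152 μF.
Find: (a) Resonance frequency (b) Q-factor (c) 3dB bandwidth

Step 1 — Resonance: ω₀ = 1/√(LC) = 1/√(0.00117·1.52e-09) = 7.499e+05 rad/s.
Step 2 — f₀ = ω₀/(2π) = 1.193e+05 Hz.
Step 3 — Parallel Q: Q = R/(ω₀L) = 4950/(7.499e+05·0.00117) = 5.642.
Step 4 — Bandwidth: Δω = ω₀/Q = 1.329e+05 rad/s; BW = Δω/(2π) = 2.115e+04 Hz.

(a) f₀ = 1.193e+05 Hz  (b) Q = 5.642  (c) BW = 2.115e+04 Hz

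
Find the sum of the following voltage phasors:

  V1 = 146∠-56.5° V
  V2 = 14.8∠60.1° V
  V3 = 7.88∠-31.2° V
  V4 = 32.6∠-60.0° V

Step 1 — Convert each phasor to rectangular form:
  V1 = 146·(cos(-56.5°) + j·sin(-56.5°)) = 80.58 - j121.7 V
  V2 = 14.8·(cos(60.1°) + j·sin(60.1°)) = 7.378 + j12.83 V
  V3 = 7.88·(cos(-31.2°) + j·sin(-31.2°)) = 6.74 - j4.082 V
  V4 = 32.6·(cos(-60.0°) + j·sin(-60.0°)) = 16.3 - j28.23 V
Step 2 — Sum components: V_total = 111 - j141.2 V.
Step 3 — Convert to polar: |V_total| = 179.6 V, ∠V_total = -51.8°.

V_total = 179.6∠-51.8° V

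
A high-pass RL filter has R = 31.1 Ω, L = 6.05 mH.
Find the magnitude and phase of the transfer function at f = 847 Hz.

Step 1 — Angular frequency: ω = 2π·847 = 5322 rad/s.
Step 2 — Transfer function: H(jω) = jωL/(R + jωL).
Step 3 — Numerator jωL = j·32.2; denominator R + jωL = 31.1 + j32.2.
Step 4 — H = 0.5173 + j0.4997.
Step 5 — Magnitude: |H| = 0.7193 (-2.9 dB); phase: φ = 44.0°.

|H| = 0.7193 (-2.9 dB), φ = 44.0°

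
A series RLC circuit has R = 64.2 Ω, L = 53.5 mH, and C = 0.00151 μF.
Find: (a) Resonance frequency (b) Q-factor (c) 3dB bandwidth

Step 1 — Resonance: ω₀ = 1/√(LC) = 1/√(0.0535·1.51e-09) = 1.113e+05 rad/s.
Step 2 — f₀ = ω₀/(2π) = 1.771e+04 Hz.
Step 3 — Series Q: Q = ω₀L/R = 1.113e+05·0.0535/64.2 = 92.72.
Step 4 — Bandwidth: Δω = ω₀/Q = 1200 rad/s; BW = Δω/(2π) = 191 Hz.

(a) f₀ = 1.771e+04 Hz  (b) Q = 92.72  (c) BW = 191 Hz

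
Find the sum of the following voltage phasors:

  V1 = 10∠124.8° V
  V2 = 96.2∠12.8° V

Step 1 — Convert each phasor to rectangular form:
  V1 = 10·(cos(124.8°) + j·sin(124.8°)) = -5.707 + j8.211 V
  V2 = 96.2·(cos(12.8°) + j·sin(12.8°)) = 93.81 + j21.31 V
Step 2 — Sum components: V_total = 88.1 + j29.52 V.
Step 3 — Convert to polar: |V_total| = 92.92 V, ∠V_total = 18.5°.

V_total = 92.92∠18.5° V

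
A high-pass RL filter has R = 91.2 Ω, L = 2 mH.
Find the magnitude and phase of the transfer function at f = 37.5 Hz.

Step 1 — Angular frequency: ω = 2π·37.5 = 235.6 rad/s.
Step 2 — Transfer function: H(jω) = jωL/(R + jωL).
Step 3 — Numerator jωL = j·0.4712; denominator R + jωL = 91.2 + j0.4712.
Step 4 — H = 2.67e-05 + j0.005167.
Step 5 — Magnitude: |H| = 0.005167 (-45.7 dB); phase: φ = 89.7°.

|H| = 0.005167 (-45.7 dB), φ = 89.7°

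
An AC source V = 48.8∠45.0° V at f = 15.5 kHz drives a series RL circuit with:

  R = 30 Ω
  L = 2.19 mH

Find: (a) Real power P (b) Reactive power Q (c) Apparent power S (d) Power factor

Step 1 — Angular frequency: ω = 2π·f = 2π·1.55e+04 = 9.739e+04 rad/s.
Step 2 — Component impedances:
  R: Z = R = 30 Ω
  L: Z = jωL = j·9.739e+04·0.00219 = 0 + j213.3 Ω
Step 3 — Series combination: Z_total = R + L = 30 + j213.3 Ω = 215.4∠82.0° Ω.
Step 4 — Source phasor: V = 48.8∠45.0° V = 34.51 + j34.51 V.
Step 5 — Current: I = V / Z = 0.181 - j0.1363 A = 0.2266∠-37.0° A.
Step 6 — Complex power: S = V·I* = 1.54 + j10.95 VA.
Step 7 — Real power: P = Re(S) = 1.54 W.
Step 8 — Reactive power: Q = Im(S) = 10.95 VAR.
Step 9 — Apparent power: |S| = 11.06 VA.
Step 10 — Power factor: PF = P/|S| = 0.1393 (lagging).

(a) P = 1.54 W  (b) Q = 10.95 VAR  (c) S = 11.06 VA  (d) PF = 0.1393 (lagging)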